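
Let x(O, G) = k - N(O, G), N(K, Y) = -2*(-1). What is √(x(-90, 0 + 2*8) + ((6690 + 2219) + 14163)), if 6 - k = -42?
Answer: √23118 ≈ 152.05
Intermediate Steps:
N(K, Y) = 2
k = 48 (k = 6 - 1*(-42) = 6 + 42 = 48)
x(O, G) = 46 (x(O, G) = 48 - 1*2 = 48 - 2 = 46)
√(x(-90, 0 + 2*8) + ((6690 + 2219) + 14163)) = √(46 + ((6690 + 2219) + 14163)) = √(46 + (8909 + 14163)) = √(46 + 23072) = √23118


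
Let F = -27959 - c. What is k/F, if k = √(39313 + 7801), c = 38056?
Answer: -√47114/66015 ≈ -0.0032880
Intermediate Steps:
F = -66015 (F = -27959 - 1*38056 = -27959 - 38056 = -66015)
k = √47114 ≈ 217.06
k/F = √47114/(-66015) = √47114*(-1/66015) = -√47114/66015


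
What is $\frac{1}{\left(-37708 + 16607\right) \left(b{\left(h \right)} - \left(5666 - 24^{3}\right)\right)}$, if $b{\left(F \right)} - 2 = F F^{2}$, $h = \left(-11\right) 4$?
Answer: $\frac{1}{1625283424} \approx 6.1528 \cdot 10^{-10}$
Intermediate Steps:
$h = -44$
$b{\left(F \right)} = 2 + F^{3}$ ($b{\left(F \right)} = 2 + F F^{2} = 2 + F^{3}$)
$\frac{1}{\left(-37708 + 16607\right) \left(b{\left(h \right)} - \left(5666 - 24^{3}\right)\right)} = \frac{1}{\left(-37708 + 16607\right) \left(\left(2 + \left(-44\right)^{3}\right) - \left(5666 - 24^{3}\right)\right)} = \frac{1}{\left(-21101\right) \left(\left(2 - 85184\right) + \left(-5666 + 13824\right)\right)} = \frac{1}{\left(-21101\right) \left(-85182 + 8158\right)} = \frac{1}{\left(-21101\right) \left(-77024\right)} = \frac{1}{1625283424}$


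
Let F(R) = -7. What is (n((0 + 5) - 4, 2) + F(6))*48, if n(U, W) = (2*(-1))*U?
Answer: -432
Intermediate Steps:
n(U, W) = -2*U
(n((0 + 5) - 4, 2) + F(6))*48 = (-2*((0 + 5) - 4) - 7)*48 = (-2*(5 - 4) - 7)*48 = (-2*1 - 7)*48 = (-2 - 7)*48 = -9*48 = -432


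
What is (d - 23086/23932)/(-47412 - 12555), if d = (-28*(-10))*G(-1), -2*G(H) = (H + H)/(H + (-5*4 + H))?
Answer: 1802213/7893216342 ≈ 0.00022832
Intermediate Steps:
G(H) = -H/(-20 + 2*H) (G(H) = -(H + H)/(2*(H + (-5*4 + H))) = -2*H/(2*(H + (-20 + H))) = -2*H/(2*(-20 + 2*H)) = -H/(-20 + 2*H))
d = -140/11 (d = (-28*(-10))*(-1*(-1)/(-20 + 2*(-1))) = 280*(-1*(-1)/(-20 - 2)) = 280*(-1*(-1)/(-22)) = 280*(-1*(-1)*(-1/22)) = 280*(-1/22) = -140/11 ≈ -12.727)
(d - 23086/23932)/(-47412 - 12555) = (-140/11 - 23086/23932)/(-47412 - 12555) = (-140/11 - 23086*1/23932)/(-59967) = (-140/11 - 11543/11966)*(-1/59967) = -1802213/131626*(-1/59967) = 1802213/7893216342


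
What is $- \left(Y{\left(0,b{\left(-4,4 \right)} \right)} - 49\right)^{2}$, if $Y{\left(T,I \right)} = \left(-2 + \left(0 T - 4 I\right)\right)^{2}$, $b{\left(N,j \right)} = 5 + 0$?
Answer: $-189225$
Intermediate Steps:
$b{\left(N,j \right)} = 5$
$Y{\left(T,I \right)} = \left(-2 - 4 I\right)^{2}$ ($Y{\left(T,I \right)} = \left(-2 + \left(0 - 4 I\right)\right)^{2} = \left(-2 - 4 I\right)^{2}$)
$- \left(Y{\left(0,b{\left(-4,4 \right)} \right)} - 49\right)^{2} = - \left(4 \left(1 + 2 \cdot 5\right)^{2} - 49\right)^{2} = - \left(4 \left(1 + 10\right)^{2} - 49\right)^{2} = - \left(4 \cdot 11^{2} - 49\right)^{2} = - \left(4 \cdot 121 - 49\right)^{2} = - \left(484 - 49\right)^{2} = - 435^{2} = \left(-1\right) 189225 = -189225$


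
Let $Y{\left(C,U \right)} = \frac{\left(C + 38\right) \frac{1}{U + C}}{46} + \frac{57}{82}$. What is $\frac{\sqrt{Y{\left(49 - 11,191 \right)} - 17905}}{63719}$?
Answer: $\frac{3 i \sqrt{371081344566010}}{27519853786} \approx 0.0021 i$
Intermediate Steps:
$Y{\left(C,U \right)} = \frac{57}{82} + \frac{38 + C}{46 \left(C + U\right)}$ ($Y{\left(C,U \right)} = \frac{38 + C}{C + U} \frac{1}{46} + 57 \cdot \frac{1}{82} = \frac{38 + C}{C + U} \frac{1}{46} + \frac{57}{82} = \frac{38 + C}{46 \left(C + U\right)} + \frac{57}{82} = \frac{57}{82} + \frac{38 + C}{46 \left(C + U\right)}$)
$\frac{\sqrt{Y{\left(49 - 11,191 \right)} - 17905}}{63719} = \frac{\sqrt{\frac{1558 + 1311 \cdot 191 + 1352 \left(49 - 11\right)}{1886 \left(\left(49 - 11\right) + 191\right)} - 17905}}{63719} = \sqrt{\frac{1558 + 250401 + 1352 \cdot 38}{1886 \left(38 + 191\right)} - 17905} \cdot \frac{1}{63719} = \sqrt{\frac{1558 + 250401 + 51376}{1886 \cdot 229} - 17905} \cdot \frac{1}{63719} = \sqrt{\frac{1}{1886} \cdot \frac{1}{229} \cdot 303335 - 17905} \cdot \frac{1}{63719} = \sqrt{\frac{303335}{431894} - 17905} \cdot \frac{1}{63719} = \sqrt{- \frac{7732758735}{431894}} \cdot \frac{1}{63719} = \frac{3 i \sqrt{371081344566010}}{431894} \cdot \frac{1}{63719} = \frac{3 i \sqrt{371081344566010}}{27519853786}$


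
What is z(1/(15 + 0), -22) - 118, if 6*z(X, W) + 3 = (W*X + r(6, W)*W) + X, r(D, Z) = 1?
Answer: -612/5 ≈ -122.40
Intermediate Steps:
z(X, W) = -1/2 + W/6 + X/6 + W*X/6 (z(X, W) = -1/2 + ((W*X + 1*W) + X)/6 = -1/2 + ((W*X + W) + X)/6 = -1/2 + ((W + W*X) + X)/6 = -1/2 + (W + X + W*X)/6 = -1/2 + (W/6 + X/6 + W*X/6) = -1/2 + W/6 + X/6 + W*X/6)
z(1/(15 + 0), -22) - 118 = (-1/2 + (1/6)*(-22) + 1/(6*(15 + 0)) + (1/6)*(-22)/(15 + 0)) - 118 = (-1/2 - 11/3 + (1/6)/15 + (1/6)*(-22)/15) - 118 = (-1/2 - 11/3 + (1/6)*(1/15) + (1/6)*(-22)*(1/15)) - 118 = (-1/2 - 11/3 + 1/90 - 11/45) - 118 = -22/5 - 118 = -612/5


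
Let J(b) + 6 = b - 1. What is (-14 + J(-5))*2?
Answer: -52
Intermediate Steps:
J(b) = -7 + b (J(b) = -6 + (b - 1) = -6 + (-1 + b) = -7 + b)
(-14 + J(-5))*2 = (-14 + (-7 - 5))*2 = (-14 - 12)*2 = -26*2 = -52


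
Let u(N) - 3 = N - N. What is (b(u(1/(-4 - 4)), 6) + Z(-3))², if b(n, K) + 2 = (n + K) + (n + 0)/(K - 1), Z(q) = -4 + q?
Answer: 9/25 ≈ 0.36000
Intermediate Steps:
u(N) = 3 (u(N) = 3 + (N - N) = 3 + 0 = 3)
b(n, K) = -2 + K + n + n/(-1 + K) (b(n, K) = -2 + ((n + K) + (n + 0)/(K - 1)) = -2 + ((K + n) + n/(-1 + K)) = -2 + (K + n + n/(-1 + K)) = -2 + K + n + n/(-1 + K))
(b(u(1/(-4 - 4)), 6) + Z(-3))² = ((2 + 6² - 3*6 + 6*3)/(-1 + 6) + (-4 - 3))² = ((2 + 36 - 18 + 18)/5 - 7)² = ((⅕)*38 - 7)² = (38/5 - 7)² = (⅗)² = 9/25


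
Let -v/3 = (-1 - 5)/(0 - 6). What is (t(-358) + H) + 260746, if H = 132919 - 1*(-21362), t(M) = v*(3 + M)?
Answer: 416092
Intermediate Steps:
v = -3 (v = -3*(-1 - 5)/(0 - 6) = -(-18)/(-6) = -(-18)*(-1)/6 = -3*1 = -3)
t(M) = -9 - 3*M (t(M) = -3*(3 + M) = -9 - 3*M)
H = 154281 (H = 132919 + 21362 = 154281)
(t(-358) + H) + 260746 = ((-9 - 3*(-358)) + 154281) + 260746 = ((-9 + 1074) + 154281) + 260746 = (1065 + 154281) + 260746 = 155346 + 260746 = 416092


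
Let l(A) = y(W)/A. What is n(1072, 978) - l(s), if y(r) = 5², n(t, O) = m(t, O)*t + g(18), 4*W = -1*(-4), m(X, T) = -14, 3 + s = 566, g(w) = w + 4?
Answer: -8437143/563 ≈ -14986.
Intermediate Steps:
g(w) = 4 + w
s = 563 (s = -3 + 566 = 563)
W = 1 (W = (-1*(-4))/4 = (¼)*4 = 1)
n(t, O) = 22 - 14*t (n(t, O) = -14*t + (4 + 18) = -14*t + 22 = 22 - 14*t)
y(r) = 25
l(A) = 25/A
n(1072, 978) - l(s) = (22 - 14*1072) - 25/563 = (22 - 15008) - 25/563 = -14986 - 1*25/563 = -14986 - 25/563 = -8437143/563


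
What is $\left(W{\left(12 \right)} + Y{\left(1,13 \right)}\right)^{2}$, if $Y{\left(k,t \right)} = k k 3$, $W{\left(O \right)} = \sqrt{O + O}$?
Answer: $33 + 12 \sqrt{6} \approx 62.394$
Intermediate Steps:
$W{\left(O \right)} = \sqrt{2} \sqrt{O}$ ($W{\left(O \right)} = \sqrt{2 O} = \sqrt{2} \sqrt{O}$)
$Y{\left(k,t \right)} = 3 k^{2}$ ($Y{\left(k,t \right)} = k^{2} \cdot 3 = 3 k^{2}$)
$\left(W{\left(12 \right)} + Y{\left(1,13 \right)}\right)^{2} = \left(\sqrt{2} \sqrt{12} + 3 \cdot 1^{2}\right)^{2} = \left(\sqrt{2} \cdot 2 \sqrt{3} + 3 \cdot 1\right)^{2} = \left(2 \sqrt{6} + 3\right)^{2} = \left(3 + 2 \sqrt{6}\right)^{2}$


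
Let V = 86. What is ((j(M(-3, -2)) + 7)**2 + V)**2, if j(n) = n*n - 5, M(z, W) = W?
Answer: 14884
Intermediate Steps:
j(n) = -5 + n**2 (j(n) = n**2 - 5 = -5 + n**2)
((j(M(-3, -2)) + 7)**2 + V)**2 = (((-5 + (-2)**2) + 7)**2 + 86)**2 = (((-5 + 4) + 7)**2 + 86)**2 = ((-1 + 7)**2 + 86)**2 = (6**2 + 86)**2 = (36 + 86)**2 = 122**2 = 14884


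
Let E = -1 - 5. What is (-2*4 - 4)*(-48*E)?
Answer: -3456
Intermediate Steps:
E = -6
(-2*4 - 4)*(-48*E) = (-2*4 - 4)*(-48*(-6)) = (-8 - 4)*288 = -12*288 = -3456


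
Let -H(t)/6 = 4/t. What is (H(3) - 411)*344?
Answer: -144136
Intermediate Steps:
H(t) = -24/t
(H(3) - 411)*344 = (-24/3 - 411)*344 = (-24*1/3 - 411)*344 = (-8 - 411)*344 = -419*344 = -144136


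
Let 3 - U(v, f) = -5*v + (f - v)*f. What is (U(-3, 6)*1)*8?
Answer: -528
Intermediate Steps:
U(v, f) = 3 + 5*v - f*(f - v) (U(v, f) = 3 - (-5*v + (f - v)*f) = 3 - (-5*v + f*(f - v)) = 3 + (5*v - f*(f - v)) = 3 + 5*v - f*(f - v))
(U(-3, 6)*1)*8 = ((3 - 1*6² + 5*(-3) + 6*(-3))*1)*8 = ((3 - 1*36 - 15 - 18)*1)*8 = ((3 - 36 - 15 - 18)*1)*8 = -66*1*8 = -66*8 = -528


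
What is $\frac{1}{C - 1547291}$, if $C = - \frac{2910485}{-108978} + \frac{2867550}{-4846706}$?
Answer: $- \frac{264092163234}{408620530459874839} \approx -6.463 \cdot 10^{-7}$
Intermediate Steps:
$C = \frac{6896882624255}{264092163234}$ ($C = \left(-2910485\right) \left(- \frac{1}{108978}\right) + 2867550 \left(- \frac{1}{4846706}\right) = \frac{2910485}{108978} - \frac{1433775}{2423353} = \frac{6896882624255}{264092163234} \approx 26.115$)
$\frac{1}{C - 1547291} = \frac{1}{\frac{6896882624255}{264092163234} - 1547291} = \frac{1}{- \frac{408620530459874839}{264092163234}} = - \frac{264092163234}{408620530459874839}$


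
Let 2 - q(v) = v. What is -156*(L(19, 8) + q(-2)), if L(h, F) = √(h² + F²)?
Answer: -624 - 780*√17 ≈ -3840.0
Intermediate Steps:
L(h, F) = √(F² + h²)
q(v) = 2 - v
-156*(L(19, 8) + q(-2)) = -156*(√(8² + 19²) + (2 - 1*(-2))) = -156*(√(64 + 361) + (2 + 2)) = -156*(√425 + 4) = -156*(5*√17 + 4) = -156*(4 + 5*√17) = -624 - 780*√17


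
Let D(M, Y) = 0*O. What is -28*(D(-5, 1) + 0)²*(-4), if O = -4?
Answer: 0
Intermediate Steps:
D(M, Y) = 0 (D(M, Y) = 0*(-4) = 0)
-28*(D(-5, 1) + 0)²*(-4) = -28*(0 + 0)²*(-4) = -28*0²*(-4) = -28*0*(-4) = 0*(-4) = 0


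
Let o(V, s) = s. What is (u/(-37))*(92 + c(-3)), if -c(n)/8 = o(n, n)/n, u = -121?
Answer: 10164/37 ≈ 274.70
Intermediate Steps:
c(n) = -8 (c(n) = -8*n/n = -8*1 = -8)
(u/(-37))*(92 + c(-3)) = (-121/(-37))*(92 - 8) = -121*(-1/37)*84 = (121/37)*84 = 10164/37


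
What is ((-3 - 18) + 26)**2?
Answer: 25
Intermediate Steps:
((-3 - 18) + 26)**2 = (-21 + 26)**2 = 5**2 = 25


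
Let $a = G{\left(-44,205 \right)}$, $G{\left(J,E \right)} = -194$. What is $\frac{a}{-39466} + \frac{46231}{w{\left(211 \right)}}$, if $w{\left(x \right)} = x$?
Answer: $\frac{912296790}{4163663} \approx 219.11$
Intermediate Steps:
$a = -194$
$\frac{a}{-39466} + \frac{46231}{w{\left(211 \right)}} = - \frac{194}{-39466} + \frac{46231}{211} = \left(-194\right) \left(- \frac{1}{39466}\right) + 46231 \cdot \frac{1}{211} = \frac{97}{19733} + \frac{46231}{211} = \frac{912296790}{4163663}$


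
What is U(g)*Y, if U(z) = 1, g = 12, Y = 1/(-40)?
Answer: -1/40 ≈ -0.025000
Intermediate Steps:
Y = -1/40 ≈ -0.025000
U(g)*Y = 1*(-1/40) = -1/40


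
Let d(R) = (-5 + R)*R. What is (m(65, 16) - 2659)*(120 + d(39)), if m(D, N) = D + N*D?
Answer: -2247084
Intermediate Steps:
d(R) = R*(-5 + R)
m(D, N) = D + D*N
(m(65, 16) - 2659)*(120 + d(39)) = (65*(1 + 16) - 2659)*(120 + 39*(-5 + 39)) = (65*17 - 2659)*(120 + 39*34) = (1105 - 2659)*(120 + 1326) = -1554*1446 = -2247084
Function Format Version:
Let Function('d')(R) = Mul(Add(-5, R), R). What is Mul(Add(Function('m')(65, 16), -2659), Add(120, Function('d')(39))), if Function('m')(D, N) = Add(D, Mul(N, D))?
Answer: -2247084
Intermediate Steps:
Function('d')(R) = Mul(R, Add(-5, R))
Function('m')(D, N) = Add(D, Mul(D, N))
Mul(Add(Function('m')(65, 16), -2659), Add(120, Function('d')(39))) = Mul(Add(Mul(65, Add(1, 16)), -2659), Add(120, Mul(39, Add(-5, 39)))) = Mul(Add(Mul(65, 17), -2659), Add(120, Mul(39, 34))) = Mul(Add(1105, -2659), Add(120, 1326)) = Mul(-1554, 1446) = -2247084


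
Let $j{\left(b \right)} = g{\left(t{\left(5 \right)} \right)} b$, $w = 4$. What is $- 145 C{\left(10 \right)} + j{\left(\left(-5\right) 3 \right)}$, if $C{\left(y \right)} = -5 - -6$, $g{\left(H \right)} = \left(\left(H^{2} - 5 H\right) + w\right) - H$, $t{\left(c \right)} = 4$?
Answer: $-85$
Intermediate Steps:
$g{\left(H \right)} = 4 + H^{2} - 6 H$ ($g{\left(H \right)} = \left(\left(H^{2} - 5 H\right) + 4\right) - H = \left(4 + H^{2} - 5 H\right) - H = 4 + H^{2} - 6 H$)
$C{\left(y \right)} = 1$ ($C{\left(y \right)} = -5 + 6 = 1$)
$j{\left(b \right)} = - 4 b$ ($j{\left(b \right)} = \left(4 + 4^{2} - 24\right) b = \left(4 + 16 - 24\right) b = - 4 b$)
$- 145 C{\left(10 \right)} + j{\left(\left(-5\right) 3 \right)} = \left(-145\right) 1 - 4 \left(\left(-5\right) 3\right) = -145 - -60 = -145 + 60 = -85$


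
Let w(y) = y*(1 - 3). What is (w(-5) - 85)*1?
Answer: -75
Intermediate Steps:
w(y) = -2*y (w(y) = y*(-2) = -2*y)
(w(-5) - 85)*1 = (-2*(-5) - 85)*1 = (10 - 85)*1 = -75*1 = -75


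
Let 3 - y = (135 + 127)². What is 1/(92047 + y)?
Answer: 1/23406 ≈ 4.2724e-5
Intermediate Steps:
y = -68641 (y = 3 - (135 + 127)² = 3 - 1*262² = 3 - 1*68644 = 3 - 68644 = -68641)
1/(92047 + y) = 1/(92047 - 68641) = 1/23406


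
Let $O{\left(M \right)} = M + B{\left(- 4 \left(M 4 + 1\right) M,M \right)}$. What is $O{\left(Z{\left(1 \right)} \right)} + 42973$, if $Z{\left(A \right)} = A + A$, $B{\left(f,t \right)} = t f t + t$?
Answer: $42689$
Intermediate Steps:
$B{\left(f,t \right)} = t + f t^{2}$ ($B{\left(f,t \right)} = f t t + t = f t^{2} + t = t + f t^{2}$)
$Z{\left(A \right)} = 2 A$
$O{\left(M \right)} = M + M \left(1 + M^{2} \left(-4 - 16 M\right)\right)$ ($O{\left(M \right)} = M + M \left(1 + - 4 \left(M 4 + 1\right) M M\right) = M + M \left(1 + - 4 \left(4 M + 1\right) M M\right) = M + M \left(1 + - 4 \left(1 + 4 M\right) M M\right) = M + M \left(1 + \left(-4 - 16 M\right) M M\right) = M + M \left(1 + M \left(-4 - 16 M\right) M\right) = M + M \left(1 + M^{2} \left(-4 - 16 M\right)\right)$)
$O{\left(Z{\left(1 \right)} \right)} + 42973 = \left(- 16 \left(2 \cdot 1\right)^{4} - 4 \left(2 \cdot 1\right)^{3} + 2 \cdot 2 \cdot 1\right) + 42973 = \left(- 16 \cdot 2^{4} - 4 \cdot 2^{3} + 2 \cdot 2\right) + 42973 = \left(\left(-16\right) 16 - 32 + 4\right) + 42973 = \left(-256 - 32 + 4\right) + 42973 = -284 + 42973 = 42689$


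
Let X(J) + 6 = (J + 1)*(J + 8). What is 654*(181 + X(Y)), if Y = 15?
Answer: 355122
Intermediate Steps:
X(J) = -6 + (1 + J)*(8 + J) (X(J) = -6 + (J + 1)*(J + 8) = -6 + (1 + J)*(8 + J))
654*(181 + X(Y)) = 654*(181 + (2 + 15**2 + 9*15)) = 654*(181 + (2 + 225 + 135)) = 654*(181 + 362) = 654*543 = 355122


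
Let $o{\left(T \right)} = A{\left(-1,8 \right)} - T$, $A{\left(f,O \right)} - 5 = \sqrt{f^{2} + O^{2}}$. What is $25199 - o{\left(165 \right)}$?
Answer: $25359 - \sqrt{65} \approx 25351.0$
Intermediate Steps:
$A{\left(f,O \right)} = 5 + \sqrt{O^{2} + f^{2}}$ ($A{\left(f,O \right)} = 5 + \sqrt{f^{2} + O^{2}} = 5 + \sqrt{O^{2} + f^{2}}$)
$o{\left(T \right)} = 5 + \sqrt{65} - T$ ($o{\left(T \right)} = \left(5 + \sqrt{8^{2} + \left(-1\right)^{2}}\right) - T = \left(5 + \sqrt{64 + 1}\right) - T = \left(5 + \sqrt{65}\right) - T = 5 + \sqrt{65} - T$)
$25199 - o{\left(165 \right)} = 25199 - \left(5 + \sqrt{65} - 165\right) = 25199 - \left(-160 + \sqrt{65}\right) = 25199 + \left(160 - \sqrt{65}\right) = 25359 - \sqrt{65}$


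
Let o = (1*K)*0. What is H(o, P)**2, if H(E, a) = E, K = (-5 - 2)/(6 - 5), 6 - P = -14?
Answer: 0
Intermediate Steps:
P = 20 (P = 6 - 1*(-14) = 6 + 14 = 20)
K = -7 (K = -7/1 = -7*1 = -7)
o = 0 (o = (1*(-7))*0 = -7*0 = 0)
H(o, P)**2 = 0**2 = 0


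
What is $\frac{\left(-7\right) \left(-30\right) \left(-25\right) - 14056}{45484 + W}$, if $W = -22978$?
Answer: $- \frac{9653}{11253} \approx -0.85782$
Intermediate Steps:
$\frac{\left(-7\right) \left(-30\right) \left(-25\right) - 14056}{45484 + W} = \frac{\left(-7\right) \left(-30\right) \left(-25\right) - 14056}{45484 - 22978} = \frac{210 \left(-25\right) - 14056}{22506} = \left(-5250 - 14056\right) \frac{1}{22506} = \left(-19306\right) \frac{1}{22506} = - \frac{9653}{11253}$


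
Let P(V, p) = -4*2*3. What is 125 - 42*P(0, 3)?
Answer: 1133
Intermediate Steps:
P(V, p) = -24 (P(V, p) = -8*3 = -24)
125 - 42*P(0, 3) = 125 - 42*(-24) = 125 + 1008 = 1133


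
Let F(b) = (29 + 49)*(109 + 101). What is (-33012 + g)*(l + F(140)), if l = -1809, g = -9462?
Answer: -618888654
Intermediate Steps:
F(b) = 16380 (F(b) = 78*210 = 16380)
(-33012 + g)*(l + F(140)) = (-33012 - 9462)*(-1809 + 16380) = -42474*14571 = -618888654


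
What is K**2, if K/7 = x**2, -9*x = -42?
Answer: 1882384/81 ≈ 23239.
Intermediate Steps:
x = 14/3 (x = -1/9*(-42) = 14/3 ≈ 4.6667)
K = 1372/9 (K = 7*(14/3)**2 = 7*(196/9) = 1372/9 ≈ 152.44)
K**2 = (1372/9)**2 = 1882384/81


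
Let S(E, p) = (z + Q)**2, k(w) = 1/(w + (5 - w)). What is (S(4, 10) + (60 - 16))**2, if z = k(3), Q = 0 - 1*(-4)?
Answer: 2374681/625 ≈ 3799.5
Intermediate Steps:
Q = 4 (Q = 0 + 4 = 4)
k(w) = 1/5
z = 1/5 ≈ 0.20000
S(E, p) = 441/25 (S(E, p) = (1/5 + 4)**2 = (21/5)**2 = 441/25)
(S(4, 10) + (60 - 16))**2 = (441/25 + (60 - 16))**2 = (441/25 + 44)**2 = (1541/25)**2 = 2374681/625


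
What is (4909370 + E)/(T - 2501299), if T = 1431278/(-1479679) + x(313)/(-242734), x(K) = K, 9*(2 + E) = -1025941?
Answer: -15501123161652273206/8085491222424056937 ≈ -1.9172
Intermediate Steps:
E = -1025959/9 (E = -2 + (⅑)*(-1025941) = -2 - 1025941/9 = -1025959/9 ≈ -1.1400e+5)
T = -347882973579/359168402386 (T = 1431278/(-1479679) + 313/(-242734) = 1431278*(-1/1479679) + 313*(-1/242734) = -1431278/1479679 - 313/242734 = -347882973579/359168402386 ≈ -0.96858)
(4909370 + E)/(T - 2501299) = (4909370 - 1025959/9)/(-347882973579/359168402386 - 2501299) = 43158371/(9*(-898387913602672993/359168402386)) = (43158371/9)*(-359168402386/898387913602672993) = -15501123161652273206/8085491222424056937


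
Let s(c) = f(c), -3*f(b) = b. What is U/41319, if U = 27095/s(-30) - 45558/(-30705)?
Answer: 55493837/845799930 ≈ 0.065611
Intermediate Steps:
f(b) = -b/3
s(c) = -c/3
U = 55493837/20470 (U = 27095/((-⅓*(-30))) - 45558/(-30705) = 27095/10 - 45558*(-1/30705) = 27095*(⅒) + 15186/10235 = 5419/2 + 15186/10235 = 55493837/20470 ≈ 2711.0)
U/41319 = (55493837/20470)/41319 = (55493837/20470)*(1/41319) = 55493837/845799930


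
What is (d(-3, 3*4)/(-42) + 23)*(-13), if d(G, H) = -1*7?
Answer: -1807/6 ≈ -301.17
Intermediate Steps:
d(G, H) = -7
(d(-3, 3*4)/(-42) + 23)*(-13) = (-7/(-42) + 23)*(-13) = (-7*(-1/42) + 23)*(-13) = (⅙ + 23)*(-13) = (139/6)*(-13) = -1807/6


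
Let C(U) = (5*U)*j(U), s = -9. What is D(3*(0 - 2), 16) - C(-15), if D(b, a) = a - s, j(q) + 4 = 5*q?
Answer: -5900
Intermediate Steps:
j(q) = -4 + 5*q
D(b, a) = 9 + a (D(b, a) = a - 1*(-9) = a + 9 = 9 + a)
C(U) = 5*U*(-4 + 5*U) (C(U) = (5*U)*(-4 + 5*U) = 5*U*(-4 + 5*U))
D(3*(0 - 2), 16) - C(-15) = (9 + 16) - 5*(-15)*(-4 + 5*(-15)) = 25 - 5*(-15)*(-4 - 75) = 25 - 5*(-15)*(-79) = 25 - 1*5925 = 25 - 5925 = -5900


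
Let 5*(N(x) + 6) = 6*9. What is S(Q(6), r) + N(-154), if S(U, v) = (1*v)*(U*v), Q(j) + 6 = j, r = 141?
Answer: 24/5 ≈ 4.8000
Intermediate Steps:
Q(j) = -6 + j
N(x) = 24/5 (N(x) = -6 + (6*9)/5 = -6 + (⅕)*54 = -6 + 54/5 = 24/5)
S(U, v) = U*v² (S(U, v) = v*(U*v) = U*v²)
S(Q(6), r) + N(-154) = (-6 + 6)*141² + 24/5 = 0*19881 + 24/5 = 0 + 24/5 = 24/5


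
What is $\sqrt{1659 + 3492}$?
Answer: $\sqrt{5151} \approx 71.771$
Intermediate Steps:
$\sqrt{1659 + 3492} = \sqrt{5151}$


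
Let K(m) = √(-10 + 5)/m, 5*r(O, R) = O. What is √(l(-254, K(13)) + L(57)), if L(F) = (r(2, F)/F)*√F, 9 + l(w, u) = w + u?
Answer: √(-3610207575 + 96330*√57 + 1055925*I*√5)/3705 ≈ 0.0053037 + 16.216*I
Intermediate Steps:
r(O, R) = O/5
K(m) = I*√5/m (K(m) = √(-5)/m = (I*√5)/m = I*√5/m)
l(w, u) = -9 + u + w (l(w, u) = -9 + (w + u) = -9 + (u + w) = -9 + u + w)
L(F) = 2/(5*√F) (L(F) = (((⅕)*2)/F)*√F = (2/(5*F))*√F = 2/(5*√F))
√(l(-254, K(13)) + L(57)) = √((-9 + I*√5/13 - 254) + 2/(5*√57)) = √((-9 + I*√5*(1/13) - 254) + 2*(√57/57)/5) = √((-9 + I*√5/13 - 254) + 2*√57/285) = √((-263 + I*√5/13) + 2*√57/285) = √(-263 + 2*√57/285 + I*√5/13)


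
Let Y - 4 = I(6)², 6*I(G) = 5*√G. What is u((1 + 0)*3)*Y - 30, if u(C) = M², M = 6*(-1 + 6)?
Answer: 7320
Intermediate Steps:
I(G) = 5*√G/6 (I(G) = (5*√G)/6 = 5*√G/6)
Y = 49/6 (Y = 4 + (5*√6/6)² = 4 + 25/6 = 49/6 ≈ 8.1667)
M = 30 (M = 6*5 = 30)
u(C) = 900 (u(C) = 30² = 900)
u((1 + 0)*3)*Y - 30 = 900*(49/6) - 30 = 7350 - 30 = 7320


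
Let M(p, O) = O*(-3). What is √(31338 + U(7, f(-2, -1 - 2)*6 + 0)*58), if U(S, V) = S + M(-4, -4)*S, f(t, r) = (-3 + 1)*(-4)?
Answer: 2*√9154 ≈ 191.35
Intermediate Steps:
M(p, O) = -3*O
f(t, r) = 8 (f(t, r) = -2*(-4) = 8)
U(S, V) = 13*S (U(S, V) = S + (-3*(-4))*S = S + 12*S = 13*S)
√(31338 + U(7, f(-2, -1 - 2)*6 + 0)*58) = √(31338 + (13*7)*58) = √(31338 + 91*58) = √(31338 + 5278) = √36616 = 2*√9154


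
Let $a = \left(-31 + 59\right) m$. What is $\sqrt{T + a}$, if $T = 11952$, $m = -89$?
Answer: $2 \sqrt{2365} \approx 97.263$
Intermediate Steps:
$a = -2492$ ($a = \left(-31 + 59\right) \left(-89\right) = 28 \left(-89\right) = -2492$)
$\sqrt{T + a} = \sqrt{11952 - 2492} = \sqrt{9460} = 2 \sqrt{2365}$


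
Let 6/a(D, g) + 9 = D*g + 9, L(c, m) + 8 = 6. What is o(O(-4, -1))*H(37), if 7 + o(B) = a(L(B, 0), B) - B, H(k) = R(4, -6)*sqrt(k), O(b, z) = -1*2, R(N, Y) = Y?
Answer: 21*sqrt(37) ≈ 127.74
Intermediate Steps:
L(c, m) = -2 (L(c, m) = -8 + 6 = -2)
a(D, g) = 6/(D*g) (a(D, g) = 6/(-9 + (D*g + 9)) = 6/(-9 + (9 + D*g)) = 6/((D*g)) = 6*(1/(D*g)) = 6/(D*g))
O(b, z) = -2
H(k) = -6*sqrt(k)
o(B) = -7 - B - 3/B (o(B) = -7 + (6/(-2*B) - B) = -7 + (6*(-1/2)/B - B) = -7 + (-3/B - B) = -7 + (-B - 3/B) = -7 - B - 3/B)
o(O(-4, -1))*H(37) = (-7 - 1*(-2) - 3/(-2))*(-6*sqrt(37)) = (-7 + 2 - 3*(-1/2))*(-6*sqrt(37)) = (-7 + 2 + 3/2)*(-6*sqrt(37)) = -(-21)*sqrt(37) = 21*sqrt(37)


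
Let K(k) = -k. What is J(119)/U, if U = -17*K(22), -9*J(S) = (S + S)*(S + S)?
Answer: -1666/99 ≈ -16.828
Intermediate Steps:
J(S) = -4*S²/9 (J(S) = -(S + S)*(S + S)/9 = -2*S*2*S/9 = -4*S²/9)
U = 374 (U = -(-17)*22 = -17*(-22) = 374)
J(119)/U = -4/9*119²/374 = -4/9*14161*(1/374) = -56644/9*1/374 = -1666/99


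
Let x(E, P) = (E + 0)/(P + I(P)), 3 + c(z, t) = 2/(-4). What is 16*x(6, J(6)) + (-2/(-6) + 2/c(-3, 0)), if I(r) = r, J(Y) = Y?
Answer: 163/21 ≈ 7.7619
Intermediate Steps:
c(z, t) = -7/2 (c(z, t) = -3 + 2/(-4) = -3 + 2*(-1/4) = -3 - 1/2 = -7/2)
x(E, P) = E/(2*P) (x(E, P) = (E + 0)/(P + P) = E/((2*P)) = E*(1/(2*P)) = E/(2*P))
16*x(6, J(6)) + (-2/(-6) + 2/c(-3, 0)) = 16*((1/2)*6/6) + (-2/(-6) + 2/(-7/2)) = 16*((1/2)*6*(1/6)) + (-2*(-1/6) + 2*(-2/7)) = 16*(1/2) + (1/3 - 4/7) = 8 - 5/21 = 163/21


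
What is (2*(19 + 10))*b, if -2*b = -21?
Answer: 609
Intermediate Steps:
b = 21/2 (b = -1/2*(-21) = 21/2 ≈ 10.500)
(2*(19 + 10))*b = (2*(19 + 10))*(21/2) = (2*29)*(21/2) = 58*(21/2) = 609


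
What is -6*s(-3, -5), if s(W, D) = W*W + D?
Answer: -24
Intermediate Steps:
s(W, D) = D + W² (s(W, D) = W² + D = D + W²)
-6*s(-3, -5) = -6*(-5 + (-3)²) = -6*(-5 + 9) = -6*4 = -24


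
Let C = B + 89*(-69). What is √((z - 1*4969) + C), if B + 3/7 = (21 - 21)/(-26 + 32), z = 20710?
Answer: √470379/7 ≈ 97.977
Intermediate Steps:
B = -3/7 (B = -3/7 + (21 - 21)/(-26 + 32) = -3/7 + 0/6 = -3/7 + 0*(⅙) = -3/7 + 0 = -3/7 ≈ -0.42857)
C = -42990/7 (C = -3/7 + 89*(-69) = -3/7 - 6141 = -42990/7 ≈ -6141.4)
√((z - 1*4969) + C) = √((20710 - 1*4969) - 42990/7) = √((20710 - 4969) - 42990/7) = √(15741 - 42990/7) = √(67197/7) = √470379/7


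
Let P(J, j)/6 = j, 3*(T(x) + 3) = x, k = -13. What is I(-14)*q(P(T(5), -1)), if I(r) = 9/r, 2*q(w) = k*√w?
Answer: 117*I*√6/28 ≈ 10.235*I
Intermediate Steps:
T(x) = -3 + x/3
P(J, j) = 6*j
q(w) = -13*√w/2 (q(w) = (-13*√w)/2 = -13*√w/2)
I(-14)*q(P(T(5), -1)) = (9/(-14))*(-13*I*√6/2) = (9*(-1/14))*(-13*I*√6/2) = -(-117)*I*√6/28 = 117*I*√6/28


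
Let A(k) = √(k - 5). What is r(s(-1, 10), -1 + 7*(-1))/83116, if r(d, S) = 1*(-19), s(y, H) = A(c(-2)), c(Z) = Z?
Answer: -19/83116 ≈ -0.00022860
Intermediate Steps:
A(k) = √(-5 + k)
s(y, H) = I*√7 (s(y, H) = √(-5 - 2) = √(-7) = I*√7)
r(d, S) = -19
r(s(-1, 10), -1 + 7*(-1))/83116 = -19/83116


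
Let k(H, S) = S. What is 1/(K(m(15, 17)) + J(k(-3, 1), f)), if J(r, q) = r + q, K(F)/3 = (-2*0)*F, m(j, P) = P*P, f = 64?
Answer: 1/65 ≈ 0.015385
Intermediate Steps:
m(j, P) = P²
K(F) = 0 (K(F) = 3*((-2*0)*F) = 3*(0*F) = 3*0 = 0)
J(r, q) = q + r
1/(K(m(15, 17)) + J(k(-3, 1), f)) = 1/(0 + (64 + 1)) = 1/(0 + 65) = 1/65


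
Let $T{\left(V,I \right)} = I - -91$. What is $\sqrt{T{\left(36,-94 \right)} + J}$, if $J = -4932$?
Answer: $i \sqrt{4935} \approx 70.25 i$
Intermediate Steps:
$T{\left(V,I \right)} = 91 + I$ ($T{\left(V,I \right)} = I + 91 = 91 + I$)
$\sqrt{T{\left(36,-94 \right)} + J} = \sqrt{\left(91 - 94\right) - 4932} = \sqrt{-3 - 4932} = \sqrt{-4935} = i \sqrt{4935}$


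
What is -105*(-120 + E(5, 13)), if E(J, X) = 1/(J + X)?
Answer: 75565/6 ≈ 12594.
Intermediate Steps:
-105*(-120 + E(5, 13)) = -105*(-120 + 1/(5 + 13)) = -105*(-120 + 1/18) = -105*(-2159/18) = 75565/6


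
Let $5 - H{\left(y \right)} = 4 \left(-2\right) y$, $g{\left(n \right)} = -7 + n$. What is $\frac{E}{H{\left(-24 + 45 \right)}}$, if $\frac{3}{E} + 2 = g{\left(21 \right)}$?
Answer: $\frac{1}{692} \approx 0.0014451$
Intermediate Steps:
$E = \frac{1}{4}$ ($E = \frac{3}{-2 + \left(-7 + 21\right)} = \frac{3}{-2 + 14} = \frac{3}{12} = 3 \cdot \frac{1}{12} = \frac{1}{4} \approx 0.25$)
$H{\left(y \right)} = 5 + 8 y$ ($H{\left(y \right)} = 5 - 4 \left(-2\right) y = 5 - - 8 y = 5 + 8 y$)
$\frac{E}{H{\left(-24 + 45 \right)}} = \frac{1}{4 \left(5 + 8 \left(-24 + 45\right)\right)} = \frac{1}{4 \left(5 + 8 \cdot 21\right)} = \frac{1}{4 \left(5 + 168\right)} = \frac{1}{4 \cdot 173} = \frac{1}{4} \cdot \frac{1}{173} = \frac{1}{692}$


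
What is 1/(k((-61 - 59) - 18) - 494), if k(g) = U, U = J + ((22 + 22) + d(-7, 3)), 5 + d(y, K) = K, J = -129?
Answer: -1/581 ≈ -0.0017212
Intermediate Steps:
d(y, K) = -5 + K
U = -87 (U = -129 + ((22 + 22) + (-5 + 3)) = -129 + (44 - 2) = -129 + 42 = -87)
k(g) = -87
1/(k((-61 - 59) - 18) - 494) = 1/(-87 - 494) = 1/(-581) = -1/581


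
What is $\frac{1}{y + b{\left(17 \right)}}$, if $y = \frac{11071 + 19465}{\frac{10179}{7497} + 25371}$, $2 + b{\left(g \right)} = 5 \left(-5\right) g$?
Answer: $- \frac{10567587}{4499641405} \approx -0.0023485$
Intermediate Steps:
$b{\left(g \right)} = -2 - 25 g$ ($b{\left(g \right)} = -2 + 5 \left(-5\right) g = -2 - 25 g$)
$y = \frac{12718244}{10567587}$ ($y = \frac{30536}{10179 \cdot \frac{1}{7497} + 25371} = \frac{30536}{\frac{1131}{833} + 25371} = \frac{30536}{\frac{21135174}{833}} = 30536 \cdot \frac{833}{21135174} = \frac{12718244}{10567587} \approx 1.2035$)
$\frac{1}{y + b{\left(17 \right)}} = \frac{1}{\frac{12718244}{10567587} - 427} = \frac{1}{- \frac{4499641405}{10567587}} = - \frac{10567587}{4499641405}$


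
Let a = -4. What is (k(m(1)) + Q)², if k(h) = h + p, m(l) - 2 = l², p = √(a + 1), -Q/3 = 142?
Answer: (423 - I*√3)² ≈ 1.7893e+5 - 1465.0*I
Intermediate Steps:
Q = -426 (Q = -3*142 = -426)
p = I*√3 (p = √(-4 + 1) = √(-3) = I*√3 ≈ 1.732*I)
m(l) = 2 + l²
k(h) = h + I*√3
(k(m(1)) + Q)² = (((2 + 1²) + I*√3) - 426)² = (((2 + 1) + I*√3) - 426)² = ((3 + I*√3) - 426)² = (-423 + I*√3)²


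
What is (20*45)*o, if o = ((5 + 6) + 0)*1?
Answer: 9900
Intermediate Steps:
o = 11 (o = (11 + 0)*1 = 11*1 = 11)
(20*45)*o = (20*45)*11 = 900*11 = 9900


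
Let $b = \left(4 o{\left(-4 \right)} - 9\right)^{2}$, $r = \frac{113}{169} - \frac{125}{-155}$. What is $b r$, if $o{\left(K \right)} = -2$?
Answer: $\frac{2233392}{5239} \approx 426.3$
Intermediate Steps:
$r = \frac{7728}{5239}$ ($r = 113 \cdot \frac{1}{169} - - \frac{25}{31} = \frac{113}{169} + \frac{25}{31} = \frac{7728}{5239} \approx 1.4751$)
$b = 289$ ($b = \left(4 \left(-2\right) - 9\right)^{2} = \left(-8 - 9\right)^{2} = \left(-17\right)^{2} = 289$)
$b r = 289 \cdot \frac{7728}{5239} = \frac{2233392}{5239}$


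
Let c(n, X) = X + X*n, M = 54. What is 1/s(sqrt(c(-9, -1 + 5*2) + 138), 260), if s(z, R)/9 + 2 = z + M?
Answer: 26/11871 - sqrt(66)/23742 ≈ 0.0018480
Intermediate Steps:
s(z, R) = 468 + 9*z (s(z, R) = -18 + 9*(z + 54) = -18 + 9*(54 + z) = -18 + (486 + 9*z) = 468 + 9*z)
1/s(sqrt(c(-9, -1 + 5*2) + 138), 260) = 1/(468 + 9*sqrt((-1 + 5*2)*(1 - 9) + 138)) = 1/(468 + 9*sqrt((-1 + 10)*(-8) + 138)) = 1/(468 + 9*sqrt(9*(-8) + 138)) = 1/(468 + 9*sqrt(-72 + 138)) = 1/(468 + 9*sqrt(66))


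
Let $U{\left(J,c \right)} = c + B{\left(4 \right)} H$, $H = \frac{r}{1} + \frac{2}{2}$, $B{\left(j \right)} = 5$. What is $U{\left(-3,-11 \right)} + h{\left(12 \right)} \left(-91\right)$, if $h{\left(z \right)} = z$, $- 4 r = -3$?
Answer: $- \frac{4377}{4} \approx -1094.3$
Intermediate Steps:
$r = \frac{3}{4}$ ($r = \left(- \frac{1}{4}\right) \left(-3\right) = \frac{3}{4} \approx 0.75$)
$H = \frac{7}{4}$ ($H = \frac{3}{4 \cdot 1} + \frac{2}{2} = \frac{3}{4} \cdot 1 + 2 \cdot \frac{1}{2} = \frac{3}{4} + 1 = \frac{7}{4} \approx 1.75$)
$U{\left(J,c \right)} = \frac{35}{4} + c$ ($U{\left(J,c \right)} = c + 5 \cdot \frac{7}{4} = c + \frac{35}{4} = \frac{35}{4} + c$)
$U{\left(-3,-11 \right)} + h{\left(12 \right)} \left(-91\right) = \left(\frac{35}{4} - 11\right) + 12 \left(-91\right) = - \frac{9}{4} - 1092 = - \frac{4377}{4}$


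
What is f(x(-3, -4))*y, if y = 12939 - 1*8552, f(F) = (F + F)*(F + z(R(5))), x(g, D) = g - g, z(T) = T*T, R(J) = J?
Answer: 0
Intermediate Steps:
z(T) = T²
x(g, D) = 0
f(F) = 2*F*(25 + F) (f(F) = (F + F)*(F + 5²) = (2*F)*(F + 25) = (2*F)*(25 + F) = 2*F*(25 + F))
y = 4387 (y = 12939 - 8552 = 4387)
f(x(-3, -4))*y = (2*0*(25 + 0))*4387 = (2*0*25)*4387 = 0*4387 = 0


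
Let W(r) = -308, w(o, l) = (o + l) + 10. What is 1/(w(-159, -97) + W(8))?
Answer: -1/554 ≈ -0.0018051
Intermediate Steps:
w(o, l) = 10 + l + o (w(o, l) = (l + o) + 10 = 10 + l + o)
1/(w(-159, -97) + W(8)) = 1/((10 - 97 - 159) - 308) = 1/(-246 - 308) = 1/(-554) = -1/554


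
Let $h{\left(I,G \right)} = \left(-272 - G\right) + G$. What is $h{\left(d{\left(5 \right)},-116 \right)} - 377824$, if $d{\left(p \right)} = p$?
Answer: $-378096$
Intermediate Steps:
$h{\left(I,G \right)} = -272$
$h{\left(d{\left(5 \right)},-116 \right)} - 377824 = -272 - 377824 = -378096$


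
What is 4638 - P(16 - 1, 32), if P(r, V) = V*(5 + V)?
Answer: 3454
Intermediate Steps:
4638 - P(16 - 1, 32) = 4638 - 32*(5 + 32) = 4638 - 32*37 = 4638 - 1*1184 = 4638 - 1184 = 3454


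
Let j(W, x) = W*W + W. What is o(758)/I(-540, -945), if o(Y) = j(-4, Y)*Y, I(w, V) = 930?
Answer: 1516/155 ≈ 9.7806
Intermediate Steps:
j(W, x) = W + W**2 (j(W, x) = W**2 + W = W + W**2)
o(Y) = 12*Y (o(Y) = (-4*(1 - 4))*Y = (-4*(-3))*Y = 12*Y)
o(758)/I(-540, -945) = (12*758)/930 = 9096*(1/930) = 1516/155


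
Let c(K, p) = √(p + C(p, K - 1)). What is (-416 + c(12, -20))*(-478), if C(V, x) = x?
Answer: 198848 - 1434*I ≈ 1.9885e+5 - 1434.0*I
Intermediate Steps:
c(K, p) = √(-1 + K + p) (c(K, p) = √(p + (K - 1)) = √(p + (-1 + K)) = √(-1 + K + p))
(-416 + c(12, -20))*(-478) = (-416 + √(-1 + 12 - 20))*(-478) = (-416 + √(-9))*(-478) = (-416 + 3*I)*(-478) = 198848 - 1434*I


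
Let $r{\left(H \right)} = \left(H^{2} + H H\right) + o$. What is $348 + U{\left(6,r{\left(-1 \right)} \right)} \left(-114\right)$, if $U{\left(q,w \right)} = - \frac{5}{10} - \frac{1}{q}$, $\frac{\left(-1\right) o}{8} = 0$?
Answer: $424$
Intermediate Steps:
$o = 0$ ($o = \left(-8\right) 0 = 0$)
$r{\left(H \right)} = 2 H^{2}$ ($r{\left(H \right)} = \left(H^{2} + H H\right) + 0 = \left(H^{2} + H^{2}\right) + 0 = 2 H^{2} + 0 = 2 H^{2}$)
$U{\left(q,w \right)} = - \frac{1}{2} - \frac{1}{q}$ ($U{\left(q,w \right)} = \left(-5\right) \frac{1}{10} - \frac{1}{q} = - \frac{1}{2} - \frac{1}{q}$)
$348 + U{\left(6,r{\left(-1 \right)} \right)} \left(-114\right) = 348 + \frac{-2 - 6}{2 \cdot 6} \left(-114\right) = 348 + \frac{1}{2} \cdot \frac{1}{6} \left(-2 - 6\right) \left(-114\right) = 348 + \frac{1}{2} \cdot \frac{1}{6} \left(-8\right) \left(-114\right) = 348 - -76 = 348 + 76 = 424$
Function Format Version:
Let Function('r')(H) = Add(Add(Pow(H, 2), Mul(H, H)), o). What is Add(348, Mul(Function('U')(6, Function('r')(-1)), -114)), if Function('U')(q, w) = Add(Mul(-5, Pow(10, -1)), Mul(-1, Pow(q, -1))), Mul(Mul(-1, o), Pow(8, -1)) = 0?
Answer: 424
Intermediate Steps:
o = 0 (o = Mul(-8, 0) = 0)
Function('r')(H) = Mul(2, Pow(H, 2)) (Function('r')(H) = Add(Add(Pow(H, 2), Mul(H, H)), 0) = Add(Add(Pow(H, 2), Pow(H, 2)), 0) = Add(Mul(2, Pow(H, 2)), 0) = Mul(2, Pow(H, 2)))
Function('U')(q, w) = Add(Rational(-1, 2), Mul(-1, Pow(q, -1))) (Function('U')(q, w) = Add(Mul(-5, Rational(1, 10)), Mul(-1, Pow(q, -1))) = Add(Rational(-1, 2), Mul(-1, Pow(q, -1))))
Add(348, Mul(Function('U')(6, Function('r')(-1)), -114)) = Add(348, Mul(Mul(Rational(1, 2), Pow(6, -1), Add(-2, Mul(-1, 6))), -114)) = Add(348, Mul(Mul(Rational(1, 2), Rational(1, 6), Add(-2, -6)), -114)) = Add(348, Mul(Mul(Rational(1, 2), Rational(1, 6), -8), -114)) = Add(348, Mul(Rational(-2, 3), -114)) = Add(348, 76) = 424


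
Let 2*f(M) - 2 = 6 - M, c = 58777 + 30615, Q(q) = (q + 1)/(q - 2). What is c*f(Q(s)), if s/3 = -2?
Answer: 329633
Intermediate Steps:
s = -6 (s = 3*(-2) = -6)
Q(q) = (1 + q)/(-2 + q)
c = 89392
f(M) = 4 - M/2 (f(M) = 1 + (6 - M)/2 = 1 + (3 - M/2) = 4 - M/2)
c*f(Q(s)) = 89392*(4 - (1 - 6)/(2*(-2 - 6))) = 89392*(4 - (-5)/(2*(-8))) = 89392*(4 - (-1)*(-5)/16) = 89392*(4 - ½*5/8) = 89392*(4 - 5/16) = 89392*(59/16) = 329633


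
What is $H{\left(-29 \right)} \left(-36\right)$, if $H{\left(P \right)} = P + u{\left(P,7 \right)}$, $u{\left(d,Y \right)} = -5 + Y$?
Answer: $972$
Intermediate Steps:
$H{\left(P \right)} = 2 + P$ ($H{\left(P \right)} = P + \left(-5 + 7\right) = P + 2 = 2 + P$)
$H{\left(-29 \right)} \left(-36\right) = \left(2 - 29\right) \left(-36\right) = \left(-27\right) \left(-36\right) = 972$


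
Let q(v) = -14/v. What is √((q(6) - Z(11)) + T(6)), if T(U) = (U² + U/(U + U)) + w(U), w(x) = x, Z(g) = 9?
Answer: √1122/6 ≈ 5.5827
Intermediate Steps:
T(U) = ½ + U + U² (T(U) = (U² + U/(U + U)) + U = (U² + U/((2*U))) + U = (U² + (1/(2*U))*U) + U = (U² + ½) + U = (½ + U²) + U = ½ + U + U²)
√((q(6) - Z(11)) + T(6)) = √((-14/6 - 1*9) + (½ + 6 + 6²)) = √((-14*⅙ - 9) + (½ + 6 + 36)) = √((-7/3 - 9) + 85/2) = √(-34/3 + 85/2) = √(187/6) = √1122/6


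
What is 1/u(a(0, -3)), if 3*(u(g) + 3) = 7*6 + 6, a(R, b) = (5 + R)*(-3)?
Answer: 1/13 ≈ 0.076923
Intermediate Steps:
a(R, b) = -15 - 3*R
u(g) = 13 (u(g) = -3 + (7*6 + 6)/3 = -3 + (42 + 6)/3 = -3 + (⅓)*48 = -3 + 16 = 13)
1/u(a(0, -3)) = 1/13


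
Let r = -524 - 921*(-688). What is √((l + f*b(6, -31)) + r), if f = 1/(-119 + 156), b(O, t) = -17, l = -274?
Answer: √866371021/37 ≈ 795.52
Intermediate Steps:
f = 1/37 ≈ 0.027027
r = 633124 (r = -524 + 633648 = 633124)
√((l + f*b(6, -31)) + r) = √((-274 + (1/37)*(-17)) + 633124) = √((-274 - 17/37) + 633124) = √(-10155/37 + 633124) = √(23415433/37) = √866371021/37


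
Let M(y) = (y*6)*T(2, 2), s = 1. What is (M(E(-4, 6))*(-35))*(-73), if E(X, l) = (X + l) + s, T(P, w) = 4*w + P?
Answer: 459900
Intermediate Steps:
T(P, w) = P + 4*w
E(X, l) = 1 + X + l (E(X, l) = (X + l) + 1 = 1 + X + l)
M(y) = 60*y (M(y) = (y*6)*(2 + 4*2) = (6*y)*(2 + 8) = (6*y)*10 = 60*y)
(M(E(-4, 6))*(-35))*(-73) = ((60*(1 - 4 + 6))*(-35))*(-73) = ((60*3)*(-35))*(-73) = (180*(-35))*(-73) = -6300*(-73) = 459900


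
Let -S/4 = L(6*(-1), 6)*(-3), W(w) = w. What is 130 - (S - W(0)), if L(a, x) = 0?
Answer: 130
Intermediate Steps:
S = 0 (S = -0*(-3) = -4*0 = 0)
130 - (S - W(0)) = 130 - (0 - 1*0) = 130 - (0 + 0) = 130 - 1*0 = 130 + 0 = 130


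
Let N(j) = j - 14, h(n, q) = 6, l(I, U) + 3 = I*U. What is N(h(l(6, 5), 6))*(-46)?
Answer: 368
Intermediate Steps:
l(I, U) = -3 + I*U
N(j) = -14 + j
N(h(l(6, 5), 6))*(-46) = (-14 + 6)*(-46) = -8*(-46) = 368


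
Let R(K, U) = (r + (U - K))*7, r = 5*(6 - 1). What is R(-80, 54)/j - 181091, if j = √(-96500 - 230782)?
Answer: -181091 - 371*I*√327282/109094 ≈ -1.8109e+5 - 1.9455*I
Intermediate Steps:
r = 25 (r = 5*5 = 25)
R(K, U) = 175 - 7*K + 7*U (R(K, U) = (25 + (U - K))*7 = (25 + U - K)*7 = 175 - 7*K + 7*U)
j = I*√327282 (j = √(-327282) = I*√327282 ≈ 572.09*I)
R(-80, 54)/j - 181091 = (175 - 7*(-80) + 7*54)/((I*√327282)) - 181091 = (175 + 560 + 378)*(-I*√327282/327282) - 181091 = 1113*(-I*√327282/327282) - 181091 = -371*I*√327282/109094 - 181091 = -181091 - 371*I*√327282/109094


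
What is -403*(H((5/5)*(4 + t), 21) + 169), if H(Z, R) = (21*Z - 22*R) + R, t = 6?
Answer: 24986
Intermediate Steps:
H(Z, R) = -21*R + 21*Z (H(Z, R) = (-22*R + 21*Z) + R = -21*R + 21*Z)
-403*(H((5/5)*(4 + t), 21) + 169) = -403*((-21*21 + 21*((5/5)*(4 + 6))) + 169) = -403*((-441 + 21*((5*(⅕))*10)) + 169) = -403*((-441 + 21*(1*10)) + 169) = -403*((-441 + 21*10) + 169) = -403*((-441 + 210) + 169) = -403*(-231 + 169) = -403*(-62) = 24986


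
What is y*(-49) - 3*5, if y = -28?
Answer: 1357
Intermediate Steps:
y*(-49) - 3*5 = -28*(-49) - 3*5 = 1372 - 15 = 1357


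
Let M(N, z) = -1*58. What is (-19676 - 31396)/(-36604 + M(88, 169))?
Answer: 25536/18331 ≈ 1.3930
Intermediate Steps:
M(N, z) = -58
(-19676 - 31396)/(-36604 + M(88, 169)) = (-19676 - 31396)/(-36604 - 58) = -51072/(-36662) = -51072*(-1/36662) = 25536/18331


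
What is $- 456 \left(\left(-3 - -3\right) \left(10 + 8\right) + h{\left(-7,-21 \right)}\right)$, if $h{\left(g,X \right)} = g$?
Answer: $3192$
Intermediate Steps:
$- 456 \left(\left(-3 - -3\right) \left(10 + 8\right) + h{\left(-7,-21 \right)}\right) = - 456 \left(\left(-3 - -3\right) \left(10 + 8\right) - 7\right) = - 456 \left(\left(-3 + 3\right) 18 - 7\right) = - 456 \left(0 \cdot 18 - 7\right) = - 456 \left(0 - 7\right) = \left(-456\right) \left(-7\right) = 3192$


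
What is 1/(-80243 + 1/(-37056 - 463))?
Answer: -37519/3010637118 ≈ -1.2462e-5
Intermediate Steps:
1/(-80243 + 1/(-37056 - 463)) = 1/(-80243 + 1/(-37519)) = 1/(-80243 - 1/37519) = 1/(-3010637118/37519) = -37519/3010637118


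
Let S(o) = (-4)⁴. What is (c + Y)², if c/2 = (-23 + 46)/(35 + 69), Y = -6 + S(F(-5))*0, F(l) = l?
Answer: 83521/2704 ≈ 30.888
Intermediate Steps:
S(o) = 256
Y = -6 (Y = -6 + 256*0 = -6 + 0 = -6)
c = 23/52 (c = 2*((-23 + 46)/(35 + 69)) = 2*(23/104) = 23/52 ≈ 0.44231)
(c + Y)² = (23/52 - 6)² = (-289/52)² = 83521/2704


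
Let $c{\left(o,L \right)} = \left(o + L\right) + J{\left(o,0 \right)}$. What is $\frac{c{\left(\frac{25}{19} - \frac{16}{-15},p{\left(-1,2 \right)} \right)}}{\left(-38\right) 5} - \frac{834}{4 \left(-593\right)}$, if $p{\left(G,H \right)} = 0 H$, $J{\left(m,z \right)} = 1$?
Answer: $\frac{10718623}{32110950} \approx 0.3338$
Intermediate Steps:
$p{\left(G,H \right)} = 0$
$c{\left(o,L \right)} = 1 + L + o$ ($c{\left(o,L \right)} = \left(o + L\right) + 1 = \left(L + o\right) + 1 = 1 + L + o$)
$\frac{c{\left(\frac{25}{19} - \frac{16}{-15},p{\left(-1,2 \right)} \right)}}{\left(-38\right) 5} - \frac{834}{4 \left(-593\right)} = \frac{1 + 0 + \left(\frac{25}{19} - \frac{16}{-15}\right)}{\left(-38\right) 5} - \frac{834}{4 \left(-593\right)} = \frac{1 + 0 + \left(25 \cdot \frac{1}{19} - - \frac{16}{15}\right)}{-190} - \frac{834}{-2372} = \left(1 + 0 + \left(\frac{25}{19} + \frac{16}{15}\right)\right) \left(- \frac{1}{190}\right) - - \frac{417}{1186} = \left(1 + 0 + \frac{679}{285}\right) \left(- \frac{1}{190}\right) + \frac{417}{1186} = \frac{964}{285} \left(- \frac{1}{190}\right) + \frac{417}{1186} = - \frac{482}{27075} + \frac{417}{1186} = \frac{10718623}{32110950}$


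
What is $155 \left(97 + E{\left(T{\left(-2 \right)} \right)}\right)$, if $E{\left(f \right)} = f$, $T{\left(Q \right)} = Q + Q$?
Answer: $14415$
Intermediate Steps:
$T{\left(Q \right)} = 2 Q$
$155 \left(97 + E{\left(T{\left(-2 \right)} \right)}\right) = 155 \left(97 + 2 \left(-2\right)\right) = 155 \left(97 - 4\right) = 155 \cdot 93 = 14415$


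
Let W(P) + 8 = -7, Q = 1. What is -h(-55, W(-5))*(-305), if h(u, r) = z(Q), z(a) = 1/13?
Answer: 305/13 ≈ 23.462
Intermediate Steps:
z(a) = 1/13
W(P) = -15 (W(P) = -8 - 7 = -15)
h(u, r) = 1/13
-h(-55, W(-5))*(-305) = -1*1/13*(-305) = -1/13*(-305) = 305/13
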